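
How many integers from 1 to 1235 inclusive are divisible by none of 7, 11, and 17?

Using inclusion–exclusion:
floor(1235/7) + floor(1235/11) + floor(1235/17) − floor(1235/77) − floor(1235/119) − floor(1235/187) + floor(1235/1309) = 176 + 112 + 72 − 16 − 10 − 6 + 0 = 328
1235 − 328 = 907

907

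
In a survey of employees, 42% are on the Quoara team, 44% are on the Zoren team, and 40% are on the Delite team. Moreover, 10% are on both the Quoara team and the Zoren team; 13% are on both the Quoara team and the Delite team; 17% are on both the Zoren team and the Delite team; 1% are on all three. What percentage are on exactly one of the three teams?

49%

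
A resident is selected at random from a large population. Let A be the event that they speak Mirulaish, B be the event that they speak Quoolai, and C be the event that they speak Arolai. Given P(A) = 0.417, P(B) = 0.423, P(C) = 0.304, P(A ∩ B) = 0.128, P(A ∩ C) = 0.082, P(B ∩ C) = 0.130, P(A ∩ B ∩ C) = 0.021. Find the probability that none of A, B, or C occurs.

0.175

Using inclusion–exclusion:
P(A ∪ B ∪ C) = 0.417 + 0.423 + 0.304 − 0.128 − 0.082 − 0.130 + 0.021 = 0.825
P(none) = 1 − 0.825 = 0.175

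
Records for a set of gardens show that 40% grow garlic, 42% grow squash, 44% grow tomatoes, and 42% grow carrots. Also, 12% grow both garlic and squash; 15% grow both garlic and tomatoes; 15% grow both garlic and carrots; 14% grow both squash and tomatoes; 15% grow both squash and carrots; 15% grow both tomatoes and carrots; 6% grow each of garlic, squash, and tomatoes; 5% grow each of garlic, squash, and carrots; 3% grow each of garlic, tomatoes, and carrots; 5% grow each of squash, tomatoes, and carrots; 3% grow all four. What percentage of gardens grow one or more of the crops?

98%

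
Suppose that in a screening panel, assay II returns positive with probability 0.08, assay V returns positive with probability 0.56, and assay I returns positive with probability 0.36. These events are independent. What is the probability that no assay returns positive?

Since the events are independent, P(none) is the product of the individual non-occurrence probabilities.
P(none) = (1 − 0.08) × (1 − 0.56) × (1 − 0.36) = 0.92 × 0.44 × 0.64 = 0.259072

0.259072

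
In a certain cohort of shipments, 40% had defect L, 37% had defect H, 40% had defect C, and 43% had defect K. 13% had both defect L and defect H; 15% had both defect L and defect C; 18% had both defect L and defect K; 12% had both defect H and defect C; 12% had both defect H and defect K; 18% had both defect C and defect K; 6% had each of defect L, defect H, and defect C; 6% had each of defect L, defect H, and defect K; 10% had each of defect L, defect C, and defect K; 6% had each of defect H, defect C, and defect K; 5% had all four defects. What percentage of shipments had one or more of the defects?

By inclusion–exclusion:
P(≥1) = 40 + 37 + 40 + 43 − 13 − 15 − 18 − 12 − 12 − 18 + 6 + 6 + 10 + 6 − 5 = 95%

95%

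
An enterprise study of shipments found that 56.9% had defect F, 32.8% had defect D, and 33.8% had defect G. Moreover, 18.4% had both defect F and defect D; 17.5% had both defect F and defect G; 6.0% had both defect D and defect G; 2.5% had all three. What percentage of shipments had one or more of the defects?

Inclusion–exclusion gives
P(≥1) = 56.9 + 32.8 + 33.8 − 18.4 − 17.5 − 6.0 + 2.5 = 84.1%

84.1%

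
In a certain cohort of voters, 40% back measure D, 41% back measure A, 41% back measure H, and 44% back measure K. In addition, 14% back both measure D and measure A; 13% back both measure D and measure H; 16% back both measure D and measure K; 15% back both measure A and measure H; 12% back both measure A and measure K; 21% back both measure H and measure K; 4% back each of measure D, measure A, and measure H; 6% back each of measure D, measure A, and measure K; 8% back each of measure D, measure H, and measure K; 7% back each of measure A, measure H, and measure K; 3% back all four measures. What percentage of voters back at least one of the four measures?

Using inclusion–exclusion:
P(≥1) = 40 + 41 + 41 + 44 − 14 − 13 − 16 − 15 − 12 − 21 + 4 + 6 + 8 + 7 − 3 = 97%

97%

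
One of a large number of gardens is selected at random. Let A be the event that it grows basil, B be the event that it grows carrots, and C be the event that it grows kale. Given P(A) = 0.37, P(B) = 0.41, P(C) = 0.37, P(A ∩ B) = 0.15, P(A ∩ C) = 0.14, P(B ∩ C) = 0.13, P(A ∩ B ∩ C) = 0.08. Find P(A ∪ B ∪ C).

0.81

By inclusion–exclusion:
P(A ∪ B ∪ C) = 0.37 + 0.41 + 0.37 − 0.15 − 0.14 − 0.13 + 0.08 = 0.81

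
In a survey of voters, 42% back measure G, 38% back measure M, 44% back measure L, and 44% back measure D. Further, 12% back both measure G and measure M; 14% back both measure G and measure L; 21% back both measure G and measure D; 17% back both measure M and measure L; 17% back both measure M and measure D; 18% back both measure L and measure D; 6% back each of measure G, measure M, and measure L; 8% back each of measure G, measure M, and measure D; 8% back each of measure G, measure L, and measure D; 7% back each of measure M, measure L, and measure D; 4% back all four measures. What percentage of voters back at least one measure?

94%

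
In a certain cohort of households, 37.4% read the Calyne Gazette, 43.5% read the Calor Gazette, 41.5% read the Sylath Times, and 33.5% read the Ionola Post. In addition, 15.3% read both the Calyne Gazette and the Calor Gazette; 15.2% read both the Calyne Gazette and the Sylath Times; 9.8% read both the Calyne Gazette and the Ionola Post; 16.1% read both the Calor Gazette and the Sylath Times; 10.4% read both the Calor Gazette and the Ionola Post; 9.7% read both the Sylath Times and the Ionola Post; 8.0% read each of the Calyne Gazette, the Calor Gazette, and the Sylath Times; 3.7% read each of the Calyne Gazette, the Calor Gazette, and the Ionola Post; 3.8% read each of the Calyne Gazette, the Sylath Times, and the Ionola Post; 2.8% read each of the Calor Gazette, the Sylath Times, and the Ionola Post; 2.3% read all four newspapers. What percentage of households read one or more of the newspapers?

95.4%

Using inclusion–exclusion:
P(≥1) = 37.4 + 43.5 + 41.5 + 33.5 − 15.3 − 15.2 − 9.8 − 16.1 − 10.4 − 9.7 + 8.0 + 3.7 + 3.8 + 2.8 − 2.3 = 95.4%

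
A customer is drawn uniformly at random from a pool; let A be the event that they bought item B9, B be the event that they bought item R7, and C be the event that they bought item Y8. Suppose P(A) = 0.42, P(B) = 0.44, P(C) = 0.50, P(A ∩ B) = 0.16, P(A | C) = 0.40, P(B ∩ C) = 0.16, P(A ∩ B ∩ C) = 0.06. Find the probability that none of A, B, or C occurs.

P(A ∩ C) = P(C)·P(A|C) = 0.50 × 0.40 = 0.20
P(A ∪ B ∪ C) = 0.42 + 0.44 + 0.50 − 0.16 − 0.20 − 0.16 + 0.06 = 0.90
P(none) = 1 − 0.90 = 0.10

0.10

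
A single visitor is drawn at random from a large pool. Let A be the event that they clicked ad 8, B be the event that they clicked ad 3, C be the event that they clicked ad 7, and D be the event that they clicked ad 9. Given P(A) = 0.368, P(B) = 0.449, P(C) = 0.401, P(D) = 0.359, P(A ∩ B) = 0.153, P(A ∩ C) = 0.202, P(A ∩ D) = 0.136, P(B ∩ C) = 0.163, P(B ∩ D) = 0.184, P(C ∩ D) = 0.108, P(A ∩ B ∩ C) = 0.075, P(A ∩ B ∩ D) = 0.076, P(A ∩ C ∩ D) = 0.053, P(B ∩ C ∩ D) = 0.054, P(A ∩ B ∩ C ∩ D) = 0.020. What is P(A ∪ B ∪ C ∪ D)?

0.869

Using inclusion–exclusion:
P(A ∪ B ∪ C ∪ D) = 0.368 + 0.449 + 0.401 + 0.359 − 0.153 − 0.202 − 0.136 − 0.163 − 0.184 − 0.108 + 0.075 + 0.076 + 0.053 + 0.054 − 0.020 = 0.869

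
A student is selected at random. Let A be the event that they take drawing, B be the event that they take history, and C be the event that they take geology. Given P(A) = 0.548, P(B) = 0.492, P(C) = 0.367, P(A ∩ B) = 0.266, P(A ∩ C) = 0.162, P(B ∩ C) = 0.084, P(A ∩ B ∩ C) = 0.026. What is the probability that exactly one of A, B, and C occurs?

Using the inclusion–exclusion count for exactly one event:
P(exactly one) = 0.548 + 0.492 + 0.367 − 2·0.266 − 2·0.162 − 2·0.084 + 3·0.026 = 0.461

0.461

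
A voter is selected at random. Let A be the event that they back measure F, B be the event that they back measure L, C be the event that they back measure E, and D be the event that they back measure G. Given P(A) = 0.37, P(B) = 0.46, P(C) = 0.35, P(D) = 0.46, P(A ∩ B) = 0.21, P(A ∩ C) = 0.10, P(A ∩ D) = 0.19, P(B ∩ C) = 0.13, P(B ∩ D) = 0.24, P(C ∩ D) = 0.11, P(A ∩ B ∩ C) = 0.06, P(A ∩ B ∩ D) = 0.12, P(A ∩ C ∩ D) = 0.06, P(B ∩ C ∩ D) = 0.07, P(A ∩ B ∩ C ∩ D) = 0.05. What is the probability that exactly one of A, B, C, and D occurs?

Using the inclusion–exclusion count for exactly one event:
P(exactly one) = 0.37 + 0.46 + 0.35 + 0.46 − 2·0.21 − 2·0.10 − 2·0.19 − 2·0.13 − 2·0.24 − 2·0.11 + 3·0.06 + 3·0.12 + 3·0.06 + 3·0.07 − 4·0.05 = 0.41

0.41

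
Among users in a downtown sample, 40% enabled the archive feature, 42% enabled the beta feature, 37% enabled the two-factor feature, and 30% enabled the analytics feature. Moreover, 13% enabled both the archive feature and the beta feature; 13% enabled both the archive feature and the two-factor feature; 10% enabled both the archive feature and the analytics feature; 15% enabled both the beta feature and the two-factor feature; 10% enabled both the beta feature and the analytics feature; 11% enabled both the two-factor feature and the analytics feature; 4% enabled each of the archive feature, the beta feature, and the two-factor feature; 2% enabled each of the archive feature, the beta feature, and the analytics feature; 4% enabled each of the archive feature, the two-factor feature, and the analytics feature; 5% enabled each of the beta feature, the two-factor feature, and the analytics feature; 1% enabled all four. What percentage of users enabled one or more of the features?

91%

Using inclusion–exclusion:
P(≥1) = 40 + 42 + 37 + 30 − 13 − 13 − 10 − 15 − 10 − 11 + 4 + 2 + 4 + 5 − 1 = 91%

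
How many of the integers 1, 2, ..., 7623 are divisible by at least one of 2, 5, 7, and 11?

5247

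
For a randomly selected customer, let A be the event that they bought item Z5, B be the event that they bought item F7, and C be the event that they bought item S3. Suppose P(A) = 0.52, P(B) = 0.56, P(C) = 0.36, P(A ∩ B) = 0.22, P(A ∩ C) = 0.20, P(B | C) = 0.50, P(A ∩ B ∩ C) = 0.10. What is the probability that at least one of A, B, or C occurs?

P(B ∩ C) = P(C)·P(B|C) = 0.36 × 0.50 = 0.18
By inclusion-exclusion,
P(A ∪ B ∪ C) = 0.52 + 0.56 + 0.36 − 0.22 − 0.20 − 0.18 + 0.10 = 0.94

0.94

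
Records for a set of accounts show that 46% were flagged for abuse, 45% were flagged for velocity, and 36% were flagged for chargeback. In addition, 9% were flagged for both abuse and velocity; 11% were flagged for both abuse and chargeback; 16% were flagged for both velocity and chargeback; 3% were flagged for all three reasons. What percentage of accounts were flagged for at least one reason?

94%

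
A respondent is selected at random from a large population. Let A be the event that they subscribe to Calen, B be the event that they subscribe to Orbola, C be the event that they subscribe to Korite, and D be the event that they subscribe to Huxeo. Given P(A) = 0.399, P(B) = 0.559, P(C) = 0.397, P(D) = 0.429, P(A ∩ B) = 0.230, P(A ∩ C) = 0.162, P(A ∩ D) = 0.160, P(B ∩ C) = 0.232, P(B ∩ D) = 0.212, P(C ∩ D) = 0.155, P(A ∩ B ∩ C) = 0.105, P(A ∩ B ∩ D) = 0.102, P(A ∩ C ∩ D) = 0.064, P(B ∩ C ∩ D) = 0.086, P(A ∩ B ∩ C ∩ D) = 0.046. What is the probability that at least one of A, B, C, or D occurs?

0.944

Using inclusion–exclusion:
P(A ∪ B ∪ C ∪ D) = 0.399 + 0.559 + 0.397 + 0.429 − 0.230 − 0.162 − 0.160 − 0.232 − 0.212 − 0.155 + 0.105 + 0.102 + 0.064 + 0.086 − 0.046 = 0.944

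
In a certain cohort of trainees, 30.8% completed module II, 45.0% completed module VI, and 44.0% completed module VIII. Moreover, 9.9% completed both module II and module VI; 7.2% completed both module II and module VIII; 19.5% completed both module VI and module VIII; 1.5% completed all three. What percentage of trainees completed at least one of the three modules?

84.7%

Inclusion–exclusion gives
P(union) = 30.8 + 45.0 + 44.0 − 9.9 − 7.2 − 19.5 + 1.5 = 84.7%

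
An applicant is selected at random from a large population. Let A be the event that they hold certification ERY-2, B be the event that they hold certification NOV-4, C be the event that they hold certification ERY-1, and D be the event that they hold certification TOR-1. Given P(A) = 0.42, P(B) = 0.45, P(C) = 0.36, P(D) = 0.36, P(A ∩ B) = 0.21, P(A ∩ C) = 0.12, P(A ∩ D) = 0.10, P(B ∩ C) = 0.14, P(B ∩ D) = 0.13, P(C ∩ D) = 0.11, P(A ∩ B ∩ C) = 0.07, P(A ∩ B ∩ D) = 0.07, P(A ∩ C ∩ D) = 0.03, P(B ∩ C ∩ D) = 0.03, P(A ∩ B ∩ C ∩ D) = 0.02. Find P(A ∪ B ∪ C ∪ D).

0.96

Apply inclusion-exclusion:
P(A ∪ B ∪ C ∪ D) = 0.42 + 0.45 + 0.36 + 0.36 − 0.21 − 0.12 − 0.10 − 0.14 − 0.13 − 0.11 + 0.07 + 0.07 + 0.03 + 0.03 − 0.02 = 0.96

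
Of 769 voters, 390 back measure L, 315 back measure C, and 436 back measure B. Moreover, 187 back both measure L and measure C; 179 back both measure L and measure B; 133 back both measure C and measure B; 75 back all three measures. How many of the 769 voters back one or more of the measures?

|union| = 390 + 315 + 436 − 187 − 179 − 133 + 75 = 717

717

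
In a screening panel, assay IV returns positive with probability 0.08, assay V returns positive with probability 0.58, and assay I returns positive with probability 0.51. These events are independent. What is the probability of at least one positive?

P(none) = (1 − 0.08) × (1 − 0.58) × (1 − 0.51) = 0.92 × 0.42 × 0.49 = 0.189336
P(at least one) = 1 − 0.189336 = 0.810664

0.810664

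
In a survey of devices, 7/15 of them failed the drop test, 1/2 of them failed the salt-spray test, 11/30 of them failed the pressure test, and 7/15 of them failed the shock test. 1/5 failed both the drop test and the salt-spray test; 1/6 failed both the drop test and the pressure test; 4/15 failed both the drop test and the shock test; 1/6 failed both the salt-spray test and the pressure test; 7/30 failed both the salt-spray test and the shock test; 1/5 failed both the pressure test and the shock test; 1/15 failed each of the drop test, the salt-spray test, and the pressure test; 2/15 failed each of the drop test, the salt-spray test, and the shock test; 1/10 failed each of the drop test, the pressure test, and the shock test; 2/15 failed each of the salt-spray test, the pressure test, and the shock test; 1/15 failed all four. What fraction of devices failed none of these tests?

1/15

By inclusion–exclusion:
P(union) = 7/15 + 1/2 + 11/30 + 7/15 − 1/5 − 1/6 − 4/15 − 1/6 − 7/30 − 1/5 + 1/15 + 2/15 + 1/10 + 2/15 − 1/15 = 14/15
P(none) = 1 − 14/15 = 1/15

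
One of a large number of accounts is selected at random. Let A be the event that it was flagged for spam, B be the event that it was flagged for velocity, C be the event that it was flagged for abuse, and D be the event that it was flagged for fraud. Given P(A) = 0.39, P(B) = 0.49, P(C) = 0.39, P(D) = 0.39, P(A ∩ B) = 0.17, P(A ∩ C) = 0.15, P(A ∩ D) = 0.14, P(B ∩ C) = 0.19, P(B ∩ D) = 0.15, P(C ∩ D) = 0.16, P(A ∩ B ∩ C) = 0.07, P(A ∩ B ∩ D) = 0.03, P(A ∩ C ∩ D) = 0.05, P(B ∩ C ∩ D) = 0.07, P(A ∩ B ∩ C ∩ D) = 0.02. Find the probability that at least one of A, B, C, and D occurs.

0.90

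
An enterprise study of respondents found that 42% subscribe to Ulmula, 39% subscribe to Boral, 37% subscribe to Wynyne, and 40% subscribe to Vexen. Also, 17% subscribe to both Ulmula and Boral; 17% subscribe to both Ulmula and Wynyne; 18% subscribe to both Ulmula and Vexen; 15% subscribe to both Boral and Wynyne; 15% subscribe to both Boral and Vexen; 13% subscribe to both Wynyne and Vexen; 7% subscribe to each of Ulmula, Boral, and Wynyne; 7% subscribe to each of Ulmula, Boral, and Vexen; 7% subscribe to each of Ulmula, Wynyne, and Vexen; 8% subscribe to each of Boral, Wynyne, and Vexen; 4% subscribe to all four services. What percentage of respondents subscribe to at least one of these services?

Using inclusion–exclusion:
P(union) = 42 + 39 + 37 + 40 − 17 − 17 − 18 − 15 − 15 − 13 + 7 + 7 + 7 + 8 − 4 = 88%

88%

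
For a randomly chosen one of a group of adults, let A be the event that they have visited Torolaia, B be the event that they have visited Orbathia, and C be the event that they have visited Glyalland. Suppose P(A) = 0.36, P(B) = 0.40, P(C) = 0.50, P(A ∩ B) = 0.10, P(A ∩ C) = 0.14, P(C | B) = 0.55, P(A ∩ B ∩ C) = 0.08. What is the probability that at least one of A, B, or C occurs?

0.88

P(B ∩ C) = P(B)·P(C|B) = 0.40 × 0.55 = 0.22
By inclusion–exclusion:
P(A ∪ B ∪ C) = 0.36 + 0.40 + 0.50 − 0.10 − 0.14 − 0.22 + 0.08 = 0.88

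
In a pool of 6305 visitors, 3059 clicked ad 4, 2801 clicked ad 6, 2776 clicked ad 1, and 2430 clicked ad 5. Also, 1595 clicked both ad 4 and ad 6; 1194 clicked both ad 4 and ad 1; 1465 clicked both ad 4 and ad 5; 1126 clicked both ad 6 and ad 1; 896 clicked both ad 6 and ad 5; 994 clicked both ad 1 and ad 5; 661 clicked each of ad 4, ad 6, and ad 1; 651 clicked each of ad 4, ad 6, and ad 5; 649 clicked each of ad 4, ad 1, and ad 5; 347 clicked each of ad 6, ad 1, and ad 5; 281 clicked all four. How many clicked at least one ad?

5823

By inclusion-exclusion,
N(≥1) = 3059 + 2801 + 2776 + 2430 − 1595 − 1194 − 1465 − 1126 − 896 − 994 + 661 + 651 + 649 + 347 − 281 = 5823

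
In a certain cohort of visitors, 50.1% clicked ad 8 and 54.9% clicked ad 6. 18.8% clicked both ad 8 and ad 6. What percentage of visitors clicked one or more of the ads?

86.2%

Using inclusion–exclusion:
P(at least one) = 50.1 + 54.9 − 18.8 = 86.2%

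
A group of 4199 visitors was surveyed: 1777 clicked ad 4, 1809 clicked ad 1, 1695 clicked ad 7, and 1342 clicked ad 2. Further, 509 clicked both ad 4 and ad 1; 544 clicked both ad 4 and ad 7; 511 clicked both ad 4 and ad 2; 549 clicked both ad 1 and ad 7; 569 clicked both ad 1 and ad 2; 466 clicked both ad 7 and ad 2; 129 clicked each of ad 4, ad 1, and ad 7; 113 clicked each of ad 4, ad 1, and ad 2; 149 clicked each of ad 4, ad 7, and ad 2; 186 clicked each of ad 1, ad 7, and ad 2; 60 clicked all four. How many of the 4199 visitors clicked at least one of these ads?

3992

Apply inclusion-exclusion:
|union| = 1777 + 1809 + 1695 + 1342 − 509 − 544 − 511 − 549 − 569 − 466 + 129 + 113 + 149 + 186 − 60 = 3992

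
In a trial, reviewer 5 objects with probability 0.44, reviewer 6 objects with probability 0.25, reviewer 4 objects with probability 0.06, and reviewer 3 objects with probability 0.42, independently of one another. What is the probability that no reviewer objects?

Independence gives P(none) = ∏(1 − pᵢ).
P(none) = (1 − 0.44) × (1 − 0.25) × (1 − 0.06) × (1 − 0.42) = 0.56 × 0.75 × 0.94 × 0.58 = 0.228984

0.228984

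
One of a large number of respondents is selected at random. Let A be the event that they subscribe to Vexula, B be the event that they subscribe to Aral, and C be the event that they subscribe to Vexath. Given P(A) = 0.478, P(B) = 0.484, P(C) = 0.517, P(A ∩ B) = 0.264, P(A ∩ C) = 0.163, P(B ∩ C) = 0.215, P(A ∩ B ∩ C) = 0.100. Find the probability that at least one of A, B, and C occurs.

P(A ∪ B ∪ C) = 0.478 + 0.484 + 0.517 − 0.264 − 0.163 − 0.215 + 0.100 = 0.937

0.937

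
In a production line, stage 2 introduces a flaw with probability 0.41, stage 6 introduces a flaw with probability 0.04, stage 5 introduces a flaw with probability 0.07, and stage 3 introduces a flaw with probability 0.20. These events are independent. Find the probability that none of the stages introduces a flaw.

Independence gives P(none) = ∏(1 − pᵢ).
P(none) = (1 − 0.41) × (1 − 0.04) × (1 − 0.07) × (1 − 0.20) = 0.59 × 0.96 × 0.93 × 0.80 = 0.4214016

0.4214016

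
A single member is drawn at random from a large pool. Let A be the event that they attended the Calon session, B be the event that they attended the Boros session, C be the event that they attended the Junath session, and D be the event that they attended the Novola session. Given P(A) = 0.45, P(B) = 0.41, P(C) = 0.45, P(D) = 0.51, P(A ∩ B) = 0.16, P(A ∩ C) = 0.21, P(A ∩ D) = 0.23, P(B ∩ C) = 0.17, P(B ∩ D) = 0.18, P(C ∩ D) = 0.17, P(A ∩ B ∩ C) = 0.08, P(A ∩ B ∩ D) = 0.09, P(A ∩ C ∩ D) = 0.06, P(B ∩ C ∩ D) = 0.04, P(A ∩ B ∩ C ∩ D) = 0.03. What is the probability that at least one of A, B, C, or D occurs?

Using inclusion–exclusion:
P(A ∪ B ∪ C ∪ D) = 0.45 + 0.41 + 0.45 + 0.51 − 0.16 − 0.21 − 0.23 − 0.17 − 0.18 − 0.17 + 0.08 + 0.09 + 0.06 + 0.04 − 0.03 = 0.94

0.94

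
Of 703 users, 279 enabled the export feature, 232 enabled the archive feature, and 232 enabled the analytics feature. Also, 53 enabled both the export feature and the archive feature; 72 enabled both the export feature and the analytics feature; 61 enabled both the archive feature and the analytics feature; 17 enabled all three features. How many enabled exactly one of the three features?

422

N(exactly one) = 279 + 232 + 232 − 2·53 − 2·72 − 2·61 + 3·17 = 422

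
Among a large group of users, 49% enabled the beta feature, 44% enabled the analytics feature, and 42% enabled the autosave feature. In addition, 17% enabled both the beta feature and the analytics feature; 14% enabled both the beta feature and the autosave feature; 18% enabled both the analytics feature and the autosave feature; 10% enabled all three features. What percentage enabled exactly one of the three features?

67%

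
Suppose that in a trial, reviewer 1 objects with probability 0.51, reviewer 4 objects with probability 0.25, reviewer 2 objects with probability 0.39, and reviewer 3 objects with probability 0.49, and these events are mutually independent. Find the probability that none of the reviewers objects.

P(none) = (1 − 0.51) × (1 − 0.25) × (1 − 0.39) × (1 − 0.49) = 0.49 × 0.75 × 0.61 × 0.51 = 0.11432925

0.11432925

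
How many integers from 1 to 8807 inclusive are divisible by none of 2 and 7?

⌊8807/2⌋ + ⌊8807/7⌋ − ⌊8807/14⌋ = 4403 + 1258 − 629 = 5032
8807 − 5032 = 3775

3775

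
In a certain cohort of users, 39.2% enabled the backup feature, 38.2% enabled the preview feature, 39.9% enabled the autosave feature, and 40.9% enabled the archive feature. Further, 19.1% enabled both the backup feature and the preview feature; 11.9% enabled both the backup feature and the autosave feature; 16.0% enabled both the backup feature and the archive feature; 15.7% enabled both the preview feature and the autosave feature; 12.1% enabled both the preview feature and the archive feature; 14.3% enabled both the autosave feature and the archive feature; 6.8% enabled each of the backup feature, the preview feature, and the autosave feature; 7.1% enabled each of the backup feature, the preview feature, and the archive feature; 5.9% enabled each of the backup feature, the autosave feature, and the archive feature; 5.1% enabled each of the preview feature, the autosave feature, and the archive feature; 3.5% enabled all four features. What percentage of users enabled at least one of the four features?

P(at least one) = 39.2 + 38.2 + 39.9 + 40.9 − 19.1 − 11.9 − 16.0 − 15.7 − 12.1 − 14.3 + 6.8 + 7.1 + 5.9 + 5.1 − 3.5 = 90.5%

90.5%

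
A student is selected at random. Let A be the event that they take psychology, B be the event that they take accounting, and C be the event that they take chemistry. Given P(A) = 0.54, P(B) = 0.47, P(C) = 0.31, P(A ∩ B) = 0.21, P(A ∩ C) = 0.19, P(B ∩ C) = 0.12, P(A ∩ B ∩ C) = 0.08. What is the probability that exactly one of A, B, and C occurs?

By inclusion–exclusion (exactly-one form):
P(exactly one) = 0.54 + 0.47 + 0.31 − 2·0.21 − 2·0.19 − 2·0.12 + 3·0.08 = 0.52

0.52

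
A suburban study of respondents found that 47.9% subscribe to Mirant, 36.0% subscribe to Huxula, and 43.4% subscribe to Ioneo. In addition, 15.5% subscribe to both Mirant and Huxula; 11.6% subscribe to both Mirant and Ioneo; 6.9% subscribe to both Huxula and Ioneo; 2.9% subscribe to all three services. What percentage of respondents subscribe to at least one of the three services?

96.2%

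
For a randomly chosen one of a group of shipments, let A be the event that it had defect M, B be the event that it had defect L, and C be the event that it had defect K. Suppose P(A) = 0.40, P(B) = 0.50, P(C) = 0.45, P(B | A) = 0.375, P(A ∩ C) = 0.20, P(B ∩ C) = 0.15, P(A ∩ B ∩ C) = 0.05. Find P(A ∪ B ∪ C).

P(A ∩ B) = P(A)·P(B|A) = 0.40 × 0.375 = 0.15
P(A ∪ B ∪ C) = 0.40 + 0.50 + 0.45 − 0.15 − 0.20 − 0.15 + 0.05 = 0.90

0.90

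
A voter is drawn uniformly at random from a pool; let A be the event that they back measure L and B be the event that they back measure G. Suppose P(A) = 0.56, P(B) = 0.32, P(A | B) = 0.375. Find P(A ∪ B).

P(A ∩ B) = P(B)·P(A|B) = 0.32 × 0.375 = 0.12
Using inclusion–exclusion:
P(A ∪ B) = 0.56 + 0.32 − 0.12 = 0.76

0.76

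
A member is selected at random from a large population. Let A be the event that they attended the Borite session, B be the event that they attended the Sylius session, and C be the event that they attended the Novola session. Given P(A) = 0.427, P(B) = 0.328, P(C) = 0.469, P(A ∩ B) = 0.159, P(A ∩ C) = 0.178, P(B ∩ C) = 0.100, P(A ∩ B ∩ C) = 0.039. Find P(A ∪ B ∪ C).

P(A ∪ B ∪ C) = 0.427 + 0.328 + 0.469 − 0.159 − 0.178 − 0.100 + 0.039 = 0.826

0.826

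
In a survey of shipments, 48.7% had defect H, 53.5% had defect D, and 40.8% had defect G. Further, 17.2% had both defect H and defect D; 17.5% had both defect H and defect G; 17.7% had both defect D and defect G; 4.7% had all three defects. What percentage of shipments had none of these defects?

By inclusion–exclusion:
P(union) = 48.7 + 53.5 + 40.8 − 17.2 − 17.5 − 17.7 + 4.7 = 95.3%
P(none) = 100% − 95.3% = 4.7%

4.7%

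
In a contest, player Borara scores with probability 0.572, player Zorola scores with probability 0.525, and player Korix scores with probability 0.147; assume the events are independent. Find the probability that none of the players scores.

P(none) = (1 − 0.572) × (1 − 0.525) × (1 − 0.147) = 0.428 × 0.475 × 0.853 = 0.1734149

0.1734149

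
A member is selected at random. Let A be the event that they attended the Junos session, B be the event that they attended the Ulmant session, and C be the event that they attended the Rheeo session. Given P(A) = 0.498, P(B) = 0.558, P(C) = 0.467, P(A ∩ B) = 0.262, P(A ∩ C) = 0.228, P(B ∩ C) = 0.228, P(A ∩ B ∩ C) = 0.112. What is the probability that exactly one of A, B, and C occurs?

0.423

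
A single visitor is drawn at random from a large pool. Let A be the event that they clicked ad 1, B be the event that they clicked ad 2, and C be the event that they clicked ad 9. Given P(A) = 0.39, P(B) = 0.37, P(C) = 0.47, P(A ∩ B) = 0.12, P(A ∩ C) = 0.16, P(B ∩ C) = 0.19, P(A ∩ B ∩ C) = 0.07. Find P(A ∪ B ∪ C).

P(A ∪ B ∪ C) = 0.39 + 0.37 + 0.47 − 0.12 − 0.16 − 0.19 + 0.07 = 0.83

0.83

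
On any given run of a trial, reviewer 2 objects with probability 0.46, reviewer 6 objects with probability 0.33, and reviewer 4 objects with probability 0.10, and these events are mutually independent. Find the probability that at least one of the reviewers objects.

0.67438

Since the events are independent, P(none) is the product of the individual non-occurrence probabilities.
P(none) = (1 − 0.46) × (1 − 0.33) × (1 − 0.10) = 0.54 × 0.67 × 0.90 = 0.32562
P(at least one) = 1 − 0.32562 = 0.67438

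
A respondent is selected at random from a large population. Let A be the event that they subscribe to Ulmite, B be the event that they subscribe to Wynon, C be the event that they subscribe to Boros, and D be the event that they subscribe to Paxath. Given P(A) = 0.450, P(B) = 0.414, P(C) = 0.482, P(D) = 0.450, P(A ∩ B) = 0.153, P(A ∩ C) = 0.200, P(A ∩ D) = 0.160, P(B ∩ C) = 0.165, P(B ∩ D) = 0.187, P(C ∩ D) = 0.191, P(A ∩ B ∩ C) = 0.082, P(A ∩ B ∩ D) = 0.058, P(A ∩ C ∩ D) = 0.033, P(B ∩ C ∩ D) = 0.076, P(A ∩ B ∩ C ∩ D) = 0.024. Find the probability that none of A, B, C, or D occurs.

P(A ∪ B ∪ C ∪ D) = 0.450 + 0.414 + 0.482 + 0.450 − 0.153 − 0.200 − 0.160 − 0.165 − 0.187 − 0.191 + 0.082 + 0.058 + 0.033 + 0.076 − 0.024 = 0.965
P(none) = 1 − 0.965 = 0.035

0.035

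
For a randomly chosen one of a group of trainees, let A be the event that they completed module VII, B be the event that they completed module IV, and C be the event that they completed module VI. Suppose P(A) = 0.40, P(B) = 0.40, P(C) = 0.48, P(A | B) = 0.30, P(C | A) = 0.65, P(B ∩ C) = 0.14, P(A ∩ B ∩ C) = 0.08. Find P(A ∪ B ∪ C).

0.84

P(A ∩ B) = P(B)·P(A|B) = 0.40 × 0.30 = 0.12
P(A ∩ C) = P(A)·P(C|A) = 0.40 × 0.65 = 0.26
By inclusion-exclusion,
P(A ∪ B ∪ C) = 0.40 + 0.40 + 0.48 − 0.12 − 0.26 − 0.14 + 0.08 = 0.84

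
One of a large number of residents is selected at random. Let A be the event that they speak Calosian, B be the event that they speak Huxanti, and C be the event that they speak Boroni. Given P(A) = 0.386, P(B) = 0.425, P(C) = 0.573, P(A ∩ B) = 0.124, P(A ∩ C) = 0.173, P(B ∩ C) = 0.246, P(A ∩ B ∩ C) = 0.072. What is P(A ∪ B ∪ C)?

By inclusion-exclusion,
P(A ∪ B ∪ C) = 0.386 + 0.425 + 0.573 − 0.124 − 0.173 − 0.246 + 0.072 = 0.913

0.913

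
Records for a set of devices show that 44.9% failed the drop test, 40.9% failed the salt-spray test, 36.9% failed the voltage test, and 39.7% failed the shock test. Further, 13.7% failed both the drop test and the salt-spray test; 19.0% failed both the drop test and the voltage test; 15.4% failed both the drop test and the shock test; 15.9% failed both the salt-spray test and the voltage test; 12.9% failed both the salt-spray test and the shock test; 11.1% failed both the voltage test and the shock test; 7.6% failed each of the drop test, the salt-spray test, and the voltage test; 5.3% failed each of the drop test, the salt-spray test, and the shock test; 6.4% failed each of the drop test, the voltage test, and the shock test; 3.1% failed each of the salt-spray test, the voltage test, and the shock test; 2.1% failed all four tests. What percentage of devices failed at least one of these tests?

94.7%

Using inclusion–exclusion:
P(at least one) = 44.9 + 40.9 + 36.9 + 39.7 − 13.7 − 19.0 − 15.4 − 15.9 − 12.9 − 11.1 + 7.6 + 5.3 + 6.4 + 3.1 − 2.1 = 94.7%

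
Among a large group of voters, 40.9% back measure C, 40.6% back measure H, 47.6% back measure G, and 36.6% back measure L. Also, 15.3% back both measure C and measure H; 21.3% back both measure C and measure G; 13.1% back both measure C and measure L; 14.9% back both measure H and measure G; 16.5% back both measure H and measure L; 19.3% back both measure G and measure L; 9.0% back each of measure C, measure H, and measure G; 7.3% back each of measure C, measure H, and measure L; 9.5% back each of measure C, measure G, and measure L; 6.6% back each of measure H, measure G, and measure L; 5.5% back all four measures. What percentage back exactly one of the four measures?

40.1%

P(exactly one) = 40.9 + 40.6 + 47.6 + 36.6 − 2·15.3 − 2·21.3 − 2·13.1 − 2·14.9 − 2·16.5 − 2·19.3 + 3·9.0 + 3·7.3 + 3·9.5 + 3·6.6 − 4·5.5 = 40.1%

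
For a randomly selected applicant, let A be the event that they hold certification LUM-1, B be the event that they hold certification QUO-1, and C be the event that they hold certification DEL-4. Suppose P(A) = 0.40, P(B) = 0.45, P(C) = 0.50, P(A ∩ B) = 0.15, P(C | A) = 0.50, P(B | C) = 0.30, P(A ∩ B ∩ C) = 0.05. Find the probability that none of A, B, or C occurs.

P(A ∩ C) = P(A)·P(C|A) = 0.40 × 0.50 = 0.20
P(B ∩ C) = P(C)·P(B|C) = 0.50 × 0.30 = 0.15
Inclusion–exclusion gives
P(A ∪ B ∪ C) = 0.40 + 0.45 + 0.50 − 0.15 − 0.20 − 0.15 + 0.05 = 0.90
P(none) = 1 − 0.90 = 0.10

0.10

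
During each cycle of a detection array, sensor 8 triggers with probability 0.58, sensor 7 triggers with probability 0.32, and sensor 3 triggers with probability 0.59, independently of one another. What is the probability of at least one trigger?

0.882904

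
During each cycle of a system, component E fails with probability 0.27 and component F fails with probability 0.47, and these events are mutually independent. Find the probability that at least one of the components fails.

0.6131

P(none) = (1 − 0.27) × (1 − 0.47) = 0.73 × 0.53 = 0.3869
P(at least one) = 1 − 0.3869 = 0.6131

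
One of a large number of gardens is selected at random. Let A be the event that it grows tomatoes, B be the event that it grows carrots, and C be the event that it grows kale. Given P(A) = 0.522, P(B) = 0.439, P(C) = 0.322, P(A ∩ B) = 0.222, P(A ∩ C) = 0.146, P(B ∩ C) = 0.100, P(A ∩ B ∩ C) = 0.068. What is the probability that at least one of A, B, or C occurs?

0.883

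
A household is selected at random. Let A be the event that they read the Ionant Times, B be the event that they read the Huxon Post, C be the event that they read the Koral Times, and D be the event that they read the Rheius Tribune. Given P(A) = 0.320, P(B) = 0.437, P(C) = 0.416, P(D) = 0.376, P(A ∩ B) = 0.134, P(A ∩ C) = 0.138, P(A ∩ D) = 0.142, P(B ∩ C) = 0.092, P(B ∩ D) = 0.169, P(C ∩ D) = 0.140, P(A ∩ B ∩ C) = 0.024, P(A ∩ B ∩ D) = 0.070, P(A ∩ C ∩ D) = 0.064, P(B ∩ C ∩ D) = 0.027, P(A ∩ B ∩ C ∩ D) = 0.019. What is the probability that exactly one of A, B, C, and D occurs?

0.398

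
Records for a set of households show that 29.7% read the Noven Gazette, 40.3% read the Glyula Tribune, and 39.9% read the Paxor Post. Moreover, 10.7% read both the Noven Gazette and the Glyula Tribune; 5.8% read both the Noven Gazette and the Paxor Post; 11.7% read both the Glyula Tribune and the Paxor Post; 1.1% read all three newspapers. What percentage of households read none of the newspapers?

Inclusion–exclusion gives
P(union) = 29.7 + 40.3 + 39.9 − 10.7 − 5.8 − 11.7 + 1.1 = 82.8%
P(none) = 100% − 82.8% = 17.2%

17.2%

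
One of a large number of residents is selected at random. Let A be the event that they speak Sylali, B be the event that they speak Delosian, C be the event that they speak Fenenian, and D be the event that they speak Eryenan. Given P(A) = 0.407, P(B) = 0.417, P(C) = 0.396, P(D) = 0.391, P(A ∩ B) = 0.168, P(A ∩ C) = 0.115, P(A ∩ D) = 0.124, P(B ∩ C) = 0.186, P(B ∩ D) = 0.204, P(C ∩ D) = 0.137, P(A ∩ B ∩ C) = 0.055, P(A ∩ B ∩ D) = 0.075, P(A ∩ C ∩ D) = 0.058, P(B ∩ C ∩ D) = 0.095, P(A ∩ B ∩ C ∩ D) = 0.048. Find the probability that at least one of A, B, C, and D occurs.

0.912

P(A ∪ B ∪ C ∪ D) = 0.407 + 0.417 + 0.396 + 0.391 − 0.168 − 0.115 − 0.124 − 0.186 − 0.204 − 0.137 + 0.055 + 0.075 + 0.058 + 0.095 − 0.048 = 0.912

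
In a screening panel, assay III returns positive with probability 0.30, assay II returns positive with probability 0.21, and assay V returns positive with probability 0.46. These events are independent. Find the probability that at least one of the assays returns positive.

0.70138

P(none) = (1 − 0.30) × (1 − 0.21) × (1 − 0.46) = 0.70 × 0.79 × 0.54 = 0.29862
P(at least one) = 1 − 0.29862 = 0.70138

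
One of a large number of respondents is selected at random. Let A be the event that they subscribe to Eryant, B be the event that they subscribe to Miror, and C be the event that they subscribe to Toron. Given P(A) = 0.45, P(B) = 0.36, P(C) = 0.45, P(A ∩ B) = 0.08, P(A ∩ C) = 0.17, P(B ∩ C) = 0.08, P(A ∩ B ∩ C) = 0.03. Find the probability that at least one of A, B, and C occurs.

By inclusion-exclusion,
P(A ∪ B ∪ C) = 0.45 + 0.36 + 0.45 − 0.08 − 0.17 − 0.08 + 0.03 = 0.96

0.96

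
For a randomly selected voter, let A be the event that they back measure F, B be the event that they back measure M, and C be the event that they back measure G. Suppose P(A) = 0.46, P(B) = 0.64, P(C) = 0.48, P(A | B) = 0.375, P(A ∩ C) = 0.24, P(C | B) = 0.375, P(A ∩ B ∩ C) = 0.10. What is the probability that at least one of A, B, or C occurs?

0.96

P(A ∩ B) = P(B)·P(A|B) = 0.64 × 0.375 = 0.24
P(B ∩ C) = P(B)·P(C|B) = 0.64 × 0.375 = 0.24
Inclusion–exclusion gives
P(A ∪ B ∪ C) = 0.46 + 0.64 + 0.48 − 0.24 − 0.24 − 0.24 + 0.10 = 0.96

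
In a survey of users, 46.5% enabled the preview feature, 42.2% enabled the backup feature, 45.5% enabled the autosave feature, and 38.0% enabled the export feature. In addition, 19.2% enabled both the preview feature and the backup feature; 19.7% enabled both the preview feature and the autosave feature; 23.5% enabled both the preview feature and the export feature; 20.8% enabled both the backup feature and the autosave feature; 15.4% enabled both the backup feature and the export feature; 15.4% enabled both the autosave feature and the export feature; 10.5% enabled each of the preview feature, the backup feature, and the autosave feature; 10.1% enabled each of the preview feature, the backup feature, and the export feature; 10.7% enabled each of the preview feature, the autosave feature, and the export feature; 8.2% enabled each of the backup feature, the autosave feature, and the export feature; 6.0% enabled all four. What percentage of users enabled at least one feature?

91.7%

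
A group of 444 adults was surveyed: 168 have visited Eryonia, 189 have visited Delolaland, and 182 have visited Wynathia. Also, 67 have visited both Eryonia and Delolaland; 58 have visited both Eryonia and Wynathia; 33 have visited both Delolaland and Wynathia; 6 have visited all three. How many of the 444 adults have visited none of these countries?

57

By inclusion–exclusion:
|at least one| = 168 + 189 + 182 − 67 − 58 − 33 + 6 = 387
None: 444 − 387 = 57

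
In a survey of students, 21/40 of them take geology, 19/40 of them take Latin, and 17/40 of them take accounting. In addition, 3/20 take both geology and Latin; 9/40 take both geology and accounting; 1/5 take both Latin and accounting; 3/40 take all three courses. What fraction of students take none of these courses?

Using inclusion–exclusion:
P(≥1) = 21/40 + 19/40 + 17/40 − 3/20 − 9/40 − 1/5 + 3/40 = 37/40
P(none) = 1 − 37/40 = 3/40

3/40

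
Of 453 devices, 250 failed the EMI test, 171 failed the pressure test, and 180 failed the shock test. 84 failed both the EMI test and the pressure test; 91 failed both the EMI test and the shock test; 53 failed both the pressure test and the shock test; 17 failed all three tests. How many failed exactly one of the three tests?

|exactly one| = 250 + 171 + 180 − 2·84 − 2·91 − 2·53 + 3·17 = 196

196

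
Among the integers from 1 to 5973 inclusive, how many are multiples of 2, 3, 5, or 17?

By inclusion-exclusion,
⌊5973/2⌋ + ⌊5973/3⌋ + ⌊5973/5⌋ + ⌊5973/17⌋ − ⌊5973/6⌋ − ⌊5973/10⌋ − ⌊5973/34⌋ − ⌊5973/15⌋ − ⌊5973/51⌋ − ⌊5973/85⌋ + ⌊5973/30⌋ + ⌊5973/102⌋ + ⌊5973/170⌋ + ⌊5973/255⌋ − ⌊5973/510⌋ = 2986 + 1991 + 1194 + 351 − 995 − 597 − 175 − 398 − 117 − 70 + 199 + 58 + 35 + 23 − 11 = 4474

4474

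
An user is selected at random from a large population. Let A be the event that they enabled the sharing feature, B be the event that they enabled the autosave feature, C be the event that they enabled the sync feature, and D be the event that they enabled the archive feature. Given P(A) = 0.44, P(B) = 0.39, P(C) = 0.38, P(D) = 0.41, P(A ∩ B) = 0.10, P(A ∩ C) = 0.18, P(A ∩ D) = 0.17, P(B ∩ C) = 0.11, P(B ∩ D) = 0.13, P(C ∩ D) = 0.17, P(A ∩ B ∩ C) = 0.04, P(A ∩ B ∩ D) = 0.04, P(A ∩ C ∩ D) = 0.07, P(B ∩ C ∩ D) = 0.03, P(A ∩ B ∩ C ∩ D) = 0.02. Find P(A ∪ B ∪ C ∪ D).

P(A ∪ B ∪ C ∪ D) = 0.44 + 0.39 + 0.38 + 0.41 − 0.10 − 0.18 − 0.17 − 0.11 − 0.13 − 0.17 + 0.04 + 0.04 + 0.07 + 0.03 − 0.02 = 0.92

0.92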